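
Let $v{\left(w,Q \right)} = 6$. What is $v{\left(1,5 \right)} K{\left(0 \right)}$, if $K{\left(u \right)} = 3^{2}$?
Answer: $54$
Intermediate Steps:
$K{\left(u \right)} = 9$
$v{\left(1,5 \right)} K{\left(0 \right)} = 6 \cdot 9 = 54$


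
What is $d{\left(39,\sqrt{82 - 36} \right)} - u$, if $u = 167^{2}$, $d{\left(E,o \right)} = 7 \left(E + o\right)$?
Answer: $-27616 + 7 \sqrt{46} \approx -27569.0$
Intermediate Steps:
$d{\left(E,o \right)} = 7 E + 7 o$
$u = 27889$
$d{\left(39,\sqrt{82 - 36} \right)} - u = \left(7 \cdot 39 + 7 \sqrt{82 - 36}\right) - 27889 = \left(273 + 7 \sqrt{46}\right) - 27889 = -27616 + 7 \sqrt{46}$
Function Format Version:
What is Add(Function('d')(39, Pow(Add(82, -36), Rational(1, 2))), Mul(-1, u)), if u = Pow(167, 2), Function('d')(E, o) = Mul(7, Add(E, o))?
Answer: Add(-27616, Mul(7, Pow(46, Rational(1, 2)))) ≈ -27569.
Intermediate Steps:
Function('d')(E, o) = Add(Mul(7, E), Mul(7, o))
u = 27889
Add(Function('d')(39, Pow(Add(82, -36), Rational(1, 2))), Mul(-1, u)) = Add(Add(Mul(7, 39), Mul(7, Pow(Add(82, -36), Rational(1, 2)))), Mul(-1, 27889)) = Add(Add(273, Mul(7, Pow(46, Rational(1, 2)))), -27889) = Add(-27616, Mul(7, Pow(46, Rational(1, 2))))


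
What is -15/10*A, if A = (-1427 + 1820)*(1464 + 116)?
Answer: -931410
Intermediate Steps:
A = 620940 (A = 393*1580 = 620940)
-15/10*A = -15/10*620940 = -15*(⅒)*620940 = -3*620940/2 = -1*931410 = -931410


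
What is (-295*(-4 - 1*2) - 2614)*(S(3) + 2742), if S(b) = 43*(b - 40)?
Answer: -971444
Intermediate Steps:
S(b) = -1720 + 43*b (S(b) = 43*(-40 + b) = -1720 + 43*b)
(-295*(-4 - 1*2) - 2614)*(S(3) + 2742) = (-295*(-4 - 1*2) - 2614)*((-1720 + 43*3) + 2742) = (-295*(-4 - 2) - 2614)*((-1720 + 129) + 2742) = (-295*(-6) - 2614)*(-1591 + 2742) = (1770 - 2614)*1151 = -844*1151 = -971444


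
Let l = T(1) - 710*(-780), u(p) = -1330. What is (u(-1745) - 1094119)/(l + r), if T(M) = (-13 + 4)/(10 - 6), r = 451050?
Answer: -4381796/4019391 ≈ -1.0902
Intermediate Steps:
T(M) = -9/4
l = 2215191/4 (l = -9/4 - 710*(-780) = -9/4 + 553800 = 2215191/4 ≈ 5.5380e+5)
(u(-1745) - 1094119)/(l + r) = (-1330 - 1094119)/(2215191/4 + 451050) = -1095449/4019391/4 = -1095449*4/4019391 = -4381796/4019391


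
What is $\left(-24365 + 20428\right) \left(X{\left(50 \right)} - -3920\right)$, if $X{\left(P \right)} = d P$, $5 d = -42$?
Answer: $-13779500$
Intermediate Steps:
$d = - \frac{42}{5}$ ($d = \frac{1}{5} \left(-42\right) = - \frac{42}{5} \approx -8.4$)
$X{\left(P \right)} = - \frac{42 P}{5}$
$\left(-24365 + 20428\right) \left(X{\left(50 \right)} - -3920\right) = \left(-24365 + 20428\right) \left(\left(- \frac{42}{5}\right) 50 - -3920\right) = - 3937 \left(-420 + 3920\right) = \left(-3937\right) 3500 = -13779500$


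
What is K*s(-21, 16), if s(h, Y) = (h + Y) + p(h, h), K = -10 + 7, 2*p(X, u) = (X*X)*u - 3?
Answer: 13911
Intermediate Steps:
p(X, u) = -3/2 + u*X²/2 (p(X, u) = ((X*X)*u - 3)/2 = (X²*u - 3)/2 = (u*X² - 3)/2 = (-3 + u*X²)/2 = -3/2 + u*X²/2)
K = -3
s(h, Y) = -3/2 + Y + h + h³/2 (s(h, Y) = (h + Y) + (-3/2 + h*h²/2) = (Y + h) + (-3/2 + h³/2) = -3/2 + Y + h + h³/2)
K*s(-21, 16) = -3*(-3/2 + 16 - 21 + (½)*(-21)³) = -3*(-3/2 + 16 - 21 + (½)*(-9261)) = -3*(-3/2 + 16 - 21 - 9261/2) = -3*(-4637) = 13911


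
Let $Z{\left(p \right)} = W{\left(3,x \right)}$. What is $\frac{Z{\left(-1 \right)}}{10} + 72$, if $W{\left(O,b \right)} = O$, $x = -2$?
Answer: $\frac{723}{10} \approx 72.3$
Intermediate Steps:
$Z{\left(p \right)} = 3$
$\frac{Z{\left(-1 \right)}}{10} + 72 = \frac{1}{10} \cdot 3 + 72 = \frac{3}{10} + 72 = \frac{723}{10}$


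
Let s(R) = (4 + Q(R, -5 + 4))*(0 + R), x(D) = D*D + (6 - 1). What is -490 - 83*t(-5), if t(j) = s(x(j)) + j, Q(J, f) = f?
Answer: -7545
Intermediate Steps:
x(D) = 5 + D**2 (x(D) = D**2 + 5 = 5 + D**2)
s(R) = 3*R (s(R) = (4 + (-5 + 4))*(0 + R) = (4 - 1)*R = 3*R)
t(j) = 15 + j + 3*j**2 (t(j) = 3*(5 + j**2) + j = (15 + 3*j**2) + j = 15 + j + 3*j**2)
-490 - 83*t(-5) = -490 - 83*(15 - 5 + 3*(-5)**2) = -490 - 83*(15 - 5 + 3*25) = -490 - 83*(15 - 5 + 75) = -490 - 83*85 = -490 - 7055 = -7545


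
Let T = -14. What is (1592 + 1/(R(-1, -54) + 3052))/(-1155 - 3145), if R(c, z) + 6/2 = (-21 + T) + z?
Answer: -4712321/12728000 ≈ -0.37023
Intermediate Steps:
R(c, z) = -38 + z (R(c, z) = -3 + ((-21 - 14) + z) = -3 + (-35 + z) = -38 + z)
(1592 + 1/(R(-1, -54) + 3052))/(-1155 - 3145) = (1592 + 1/((-38 - 54) + 3052))/(-1155 - 3145) = (1592 + 1/(-92 + 3052))/(-4300) = (1592 + 1/2960)*(-1/4300) = (4712321/2960)*(-1/4300) = -4712321/12728000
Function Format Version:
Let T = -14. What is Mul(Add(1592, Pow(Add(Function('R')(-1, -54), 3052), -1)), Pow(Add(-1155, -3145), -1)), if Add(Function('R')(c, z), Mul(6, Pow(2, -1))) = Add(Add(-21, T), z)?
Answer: Rational(-4712321, 12728000) ≈ -0.37023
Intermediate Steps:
Function('R')(c, z) = Add(-38, z) (Function('R')(c, z) = Add(-3, Add(Add(-21, -14), z)) = Add(-3, Add(-35, z)) = Add(-38, z))
Mul(Add(1592, Pow(Add(Function('R')(-1, -54), 3052), -1)), Pow(Add(-1155, -3145), -1)) = Mul(Add(1592, Pow(Add(Add(-38, -54), 3052), -1)), Pow(Add(-1155, -3145), -1)) = Mul(Add(1592, Pow(Add(-92, 3052), -1)), Pow(-4300, -1)) = Mul(Add(1592, Pow(2960, -1)), Rational(-1, 4300)) = Mul(Add(1592, Rational(1, 2960)), Rational(-1, 4300)) = Mul(Rational(4712321, 2960), Rational(-1, 4300)) = Rational(-4712321, 12728000)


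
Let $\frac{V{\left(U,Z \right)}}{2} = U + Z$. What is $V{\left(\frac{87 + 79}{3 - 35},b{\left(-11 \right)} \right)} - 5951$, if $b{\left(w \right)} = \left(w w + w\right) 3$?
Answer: $- \frac{42411}{8} \approx -5301.4$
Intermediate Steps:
$b{\left(w \right)} = 3 w + 3 w^{2}$ ($b{\left(w \right)} = \left(w^{2} + w\right) 3 = \left(w + w^{2}\right) 3 = 3 w + 3 w^{2}$)
$V{\left(U,Z \right)} = 2 U + 2 Z$ ($V{\left(U,Z \right)} = 2 \left(U + Z\right) = 2 U + 2 Z$)
$V{\left(\frac{87 + 79}{3 - 35},b{\left(-11 \right)} \right)} - 5951 = \left(2 \frac{87 + 79}{3 - 35} + 2 \cdot 3 \left(-11\right) \left(1 - 11\right)\right) - 5951 = \left(2 \frac{166}{-32} + 2 \cdot 3 \left(-11\right) \left(-10\right)\right) - 5951 = \left(2 \cdot 166 \left(- \frac{1}{32}\right) + 2 \cdot 330\right) - 5951 = \left(2 \left(- \frac{83}{16}\right) + 660\right) - 5951 = \left(- \frac{83}{8} + 660\right) - 5951 = \frac{5197}{8} - 5951 = - \frac{42411}{8}$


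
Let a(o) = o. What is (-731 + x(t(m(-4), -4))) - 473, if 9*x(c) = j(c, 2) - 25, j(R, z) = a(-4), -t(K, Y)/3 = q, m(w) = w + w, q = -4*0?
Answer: -10865/9 ≈ -1207.2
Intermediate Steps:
q = 0
m(w) = 2*w
t(K, Y) = 0 (t(K, Y) = -3*0 = 0)
j(R, z) = -4
x(c) = -29/9 (x(c) = (-4 - 25)/9 = (⅑)*(-29) = -29/9)
(-731 + x(t(m(-4), -4))) - 473 = (-731 - 29/9) - 473 = -6608/9 - 473 = -10865/9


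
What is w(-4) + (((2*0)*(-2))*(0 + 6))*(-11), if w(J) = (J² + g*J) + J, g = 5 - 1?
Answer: -4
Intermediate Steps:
g = 4
w(J) = J² + 5*J (w(J) = (J² + 4*J) + J = J² + 5*J)
w(-4) + (((2*0)*(-2))*(0 + 6))*(-11) = -4*(5 - 4) + (((2*0)*(-2))*(0 + 6))*(-11) = -4*1 + ((0*(-2))*6)*(-11) = -4 + (0*6)*(-11) = -4 + 0*(-11) = -4 + 0 = -4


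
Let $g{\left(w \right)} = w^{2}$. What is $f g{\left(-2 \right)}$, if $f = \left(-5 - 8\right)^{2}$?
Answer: $676$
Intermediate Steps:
$f = 169$ ($f = \left(-13\right)^{2} = 169$)
$f g{\left(-2 \right)} = 169 \left(-2\right)^{2} = 169 \cdot 4 = 676$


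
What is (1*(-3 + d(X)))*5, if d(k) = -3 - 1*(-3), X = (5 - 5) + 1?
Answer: -15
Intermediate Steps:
X = 1 (X = 0 + 1 = 1)
d(k) = 0 (d(k) = -3 + 3 = 0)
(1*(-3 + d(X)))*5 = (1*(-3 + 0))*5 = (1*(-3))*5 = -3*5 = -15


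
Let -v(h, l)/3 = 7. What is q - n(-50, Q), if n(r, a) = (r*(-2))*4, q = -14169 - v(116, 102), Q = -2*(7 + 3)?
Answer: -14548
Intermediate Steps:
v(h, l) = -21 (v(h, l) = -3*7 = -21)
Q = -20 (Q = -2*10 = -20)
q = -14148 (q = -14169 - 1*(-21) = -14169 + 21 = -14148)
n(r, a) = -8*r (n(r, a) = -2*r*4 = -8*r)
q - n(-50, Q) = -14148 - (-8)*(-50) = -14148 - 1*400 = -14148 - 400 = -14548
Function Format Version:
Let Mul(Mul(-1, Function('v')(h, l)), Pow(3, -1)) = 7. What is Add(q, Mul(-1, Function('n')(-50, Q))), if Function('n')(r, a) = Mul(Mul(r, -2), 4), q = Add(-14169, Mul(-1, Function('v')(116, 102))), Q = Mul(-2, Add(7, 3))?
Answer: -14548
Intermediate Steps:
Function('v')(h, l) = -21 (Function('v')(h, l) = Mul(-3, 7) = -21)
Q = -20 (Q = Mul(-2, 10) = -20)
q = -14148 (q = Add(-14169, Mul(-1, -21)) = Add(-14169, 21) = -14148)
Function('n')(r, a) = Mul(-8, r) (Function('n')(r, a) = Mul(Mul(-2, r), 4) = Mul(-8, r))
Add(q, Mul(-1, Function('n')(-50, Q))) = Add(-14148, Mul(-1, Mul(-8, -50))) = Add(-14148, Mul(-1, 400)) = Add(-14148, -400) = -14548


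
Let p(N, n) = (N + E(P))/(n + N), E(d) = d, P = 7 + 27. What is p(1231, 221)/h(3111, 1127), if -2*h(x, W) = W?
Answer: -5/3234 ≈ -0.0015461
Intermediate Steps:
P = 34
h(x, W) = -W/2
p(N, n) = (34 + N)/(N + n) (p(N, n) = (N + 34)/(n + N) = (34 + N)/(N + n))
p(1231, 221)/h(3111, 1127) = ((34 + 1231)/(1231 + 221))/((-½*1127)) = (1265/1452)/(-1127/2) = ((1/1452)*1265)*(-2/1127) = (115/132)*(-2/1127) = -5/3234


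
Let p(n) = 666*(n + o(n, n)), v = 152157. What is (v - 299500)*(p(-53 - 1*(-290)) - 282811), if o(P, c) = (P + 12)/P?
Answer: 1446506455639/79 ≈ 1.8310e+10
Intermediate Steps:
o(P, c) = (12 + P)/P
p(n) = 666*n + 666*(12 + n)/n (p(n) = 666*(n + (12 + n)/n) = 666*n + 666*(12 + n)/n)
(v - 299500)*(p(-53 - 1*(-290)) - 282811) = (152157 - 299500)*((666 + 666*(-53 - 1*(-290)) + 7992/(-53 - 1*(-290))) - 282811) = -147343*((666 + 666*(-53 + 290) + 7992/(-53 + 290)) - 282811) = -147343*((666 + 666*237 + 7992/237) - 282811) = -147343*((666 + 157842 + 7992*(1/237)) - 282811) = -147343*((666 + 157842 + 2664/79) - 282811) = -147343*(12524796/79 - 282811) = -147343*(-9817273/79) = 1446506455639/79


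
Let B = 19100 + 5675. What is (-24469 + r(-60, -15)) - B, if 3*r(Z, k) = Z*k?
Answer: -48944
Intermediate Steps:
r(Z, k) = Z*k/3 (r(Z, k) = (Z*k)/3 = Z*k/3)
B = 24775
(-24469 + r(-60, -15)) - B = (-24469 + (⅓)*(-60)*(-15)) - 1*24775 = (-24469 + 300) - 24775 = -24169 - 24775 = -48944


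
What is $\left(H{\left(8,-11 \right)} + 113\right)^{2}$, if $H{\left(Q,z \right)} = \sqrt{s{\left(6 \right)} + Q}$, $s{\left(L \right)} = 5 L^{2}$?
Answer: $12957 + 452 \sqrt{47} \approx 16056.0$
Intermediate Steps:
$H{\left(Q,z \right)} = \sqrt{180 + Q}$ ($H{\left(Q,z \right)} = \sqrt{5 \cdot 6^{2} + Q} = \sqrt{5 \cdot 36 + Q} = \sqrt{180 + Q}$)
$\left(H{\left(8,-11 \right)} + 113\right)^{2} = \left(\sqrt{180 + 8} + 113\right)^{2} = \left(\sqrt{188} + 113\right)^{2} = \left(2 \sqrt{47} + 113\right)^{2} = \left(113 + 2 \sqrt{47}\right)^{2}$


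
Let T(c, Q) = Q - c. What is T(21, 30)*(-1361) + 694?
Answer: -11555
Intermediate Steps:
T(21, 30)*(-1361) + 694 = (30 - 1*21)*(-1361) + 694 = (30 - 21)*(-1361) + 694 = 9*(-1361) + 694 = -12249 + 694 = -11555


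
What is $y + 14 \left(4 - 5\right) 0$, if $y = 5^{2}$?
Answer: $25$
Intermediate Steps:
$y = 25$
$y + 14 \left(4 - 5\right) 0 = 25 + 14 \left(4 - 5\right) 0 = 25 + 14 \left(\left(-1\right) 0\right) = 25 + 14 \cdot 0 = 25 + 0 = 25$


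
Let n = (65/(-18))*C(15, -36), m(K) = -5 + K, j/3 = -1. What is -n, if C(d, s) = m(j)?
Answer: -260/9 ≈ -28.889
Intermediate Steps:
j = -3 (j = 3*(-1) = -3)
C(d, s) = -8 (C(d, s) = -5 - 3 = -8)
n = 260/9 (n = (65/(-18))*(-8) = (65*(-1/18))*(-8) = -65/18*(-8) = 260/9 ≈ 28.889)
-n = -1*260/9 = -260/9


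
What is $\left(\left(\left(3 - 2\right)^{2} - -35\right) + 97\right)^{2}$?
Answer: $17689$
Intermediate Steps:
$\left(\left(\left(3 - 2\right)^{2} - -35\right) + 97\right)^{2} = \left(\left(1^{2} + 35\right) + 97\right)^{2} = \left(\left(1 + 35\right) + 97\right)^{2} = \left(36 + 97\right)^{2} = 133^{2} = 17689$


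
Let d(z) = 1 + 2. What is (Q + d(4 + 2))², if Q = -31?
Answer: 784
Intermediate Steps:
d(z) = 3
(Q + d(4 + 2))² = (-31 + 3)² = (-28)² = 784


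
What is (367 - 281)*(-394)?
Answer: -33884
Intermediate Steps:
(367 - 281)*(-394) = 86*(-394) = -33884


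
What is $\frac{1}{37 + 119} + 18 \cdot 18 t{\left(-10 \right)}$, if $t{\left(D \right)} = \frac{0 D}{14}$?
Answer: $\frac{1}{156} \approx 0.0064103$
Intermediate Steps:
$t{\left(D \right)} = 0$ ($t{\left(D \right)} = 0 \cdot \frac{1}{14} = 0$)
$\frac{1}{37 + 119} + 18 \cdot 18 t{\left(-10 \right)} = \frac{1}{37 + 119} + 18 \cdot 18 \cdot 0 = \frac{1}{156} + 324 \cdot 0 = \frac{1}{156} + 0 = \frac{1}{156}$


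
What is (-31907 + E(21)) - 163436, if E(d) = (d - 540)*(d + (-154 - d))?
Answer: -115417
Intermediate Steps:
E(d) = 83160 - 154*d (E(d) = (-540 + d)*(-154) = 83160 - 154*d)
(-31907 + E(21)) - 163436 = (-31907 + (83160 - 154*21)) - 163436 = (-31907 + (83160 - 3234)) - 163436 = (-31907 + 79926) - 163436 = 48019 - 163436 = -115417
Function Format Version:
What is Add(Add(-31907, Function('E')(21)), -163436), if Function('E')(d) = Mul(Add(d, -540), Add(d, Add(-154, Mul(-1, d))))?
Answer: -115417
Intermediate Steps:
Function('E')(d) = Add(83160, Mul(-154, d)) (Function('E')(d) = Mul(Add(-540, d), -154) = Add(83160, Mul(-154, d)))
Add(Add(-31907, Function('E')(21)), -163436) = Add(Add(-31907, Add(83160, Mul(-154, 21))), -163436) = Add(Add(-31907, Add(83160, -3234)), -163436) = Add(Add(-31907, 79926), -163436) = Add(48019, -163436) = -115417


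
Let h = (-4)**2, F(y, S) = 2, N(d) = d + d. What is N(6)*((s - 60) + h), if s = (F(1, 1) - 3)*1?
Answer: -540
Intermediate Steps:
N(d) = 2*d
s = -1 (s = (2 - 3)*1 = -1*1 = -1)
h = 16
N(6)*((s - 60) + h) = (2*6)*((-1 - 60) + 16) = 12*(-61 + 16) = 12*(-45) = -540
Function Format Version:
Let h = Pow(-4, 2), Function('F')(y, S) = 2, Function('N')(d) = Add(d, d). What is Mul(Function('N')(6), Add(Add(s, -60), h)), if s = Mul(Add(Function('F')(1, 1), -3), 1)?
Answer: -540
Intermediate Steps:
Function('N')(d) = Mul(2, d)
s = -1 (s = Mul(Add(2, -3), 1) = Mul(-1, 1) = -1)
h = 16
Mul(Function('N')(6), Add(Add(s, -60), h)) = Mul(Mul(2, 6), Add(Add(-1, -60), 16)) = Mul(12, Add(-61, 16)) = Mul(12, -45) = -540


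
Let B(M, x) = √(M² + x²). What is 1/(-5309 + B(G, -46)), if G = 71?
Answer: -5309/28178324 - √7157/28178324 ≈ -0.00019141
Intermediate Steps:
1/(-5309 + B(G, -46)) = 1/(-5309 + √(71² + (-46)²)) = 1/(-5309 + √(5041 + 2116)) = 1/(-5309 + √7157)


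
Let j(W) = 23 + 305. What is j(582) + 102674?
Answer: 103002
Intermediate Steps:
j(W) = 328
j(582) + 102674 = 328 + 102674 = 103002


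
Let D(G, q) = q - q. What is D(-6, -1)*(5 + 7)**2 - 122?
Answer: -122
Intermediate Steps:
D(G, q) = 0
D(-6, -1)*(5 + 7)**2 - 122 = 0*(5 + 7)**2 - 122 = 0*12**2 - 122 = 0*144 - 122 = 0 - 122 = -122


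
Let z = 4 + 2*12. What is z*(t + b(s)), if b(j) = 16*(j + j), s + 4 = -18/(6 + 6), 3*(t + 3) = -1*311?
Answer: -23744/3 ≈ -7914.7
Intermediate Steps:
t = -320/3 (t = -3 + (-1*311)/3 = -3 + (⅓)*(-311) = -3 - 311/3 = -320/3 ≈ -106.67)
s = -11/2 (s = -4 - 18/(6 + 6) = -4 - 18/12 = -4 - 18*1/12 = -4 - 3/2 = -11/2 ≈ -5.5000)
b(j) = 32*j (b(j) = 16*(2*j) = 32*j)
z = 28 (z = 4 + 24 = 28)
z*(t + b(s)) = 28*(-320/3 + 32*(-11/2)) = 28*(-320/3 - 176) = 28*(-848/3) = -23744/3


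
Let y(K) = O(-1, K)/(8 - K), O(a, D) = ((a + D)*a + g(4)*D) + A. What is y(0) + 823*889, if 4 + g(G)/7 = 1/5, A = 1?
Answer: 2926589/4 ≈ 7.3165e+5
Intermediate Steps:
g(G) = -133/5 (g(G) = -28 + 7/5 = -133/5)
O(a, D) = 1 - 133*D/5 + a*(D + a) (O(a, D) = ((a + D)*a - 133*D/5) + 1 = ((D + a)*a - 133*D/5) + 1 = (a*(D + a) - 133*D/5) + 1 = (-133*D/5 + a*(D + a)) + 1 = 1 - 133*D/5 + a*(D + a))
y(K) = (2 - 138*K/5)/(8 - K) (y(K) = (1 + (-1)**2 - 133*K/5 + K*(-1))/(8 - K) = (1 + 1 - 133*K/5 - K)/(8 - K) = (2 - 138*K/5)/(8 - K))
y(0) + 823*889 = 2*(-5 + 69*0)/(5*(-8 + 0)) + 823*889 = (2/5)*(-5 + 0)/(-8) + 731647 = (2/5)*(-1/8)*(-5) + 731647 = 1/4 + 731647 = 2926589/4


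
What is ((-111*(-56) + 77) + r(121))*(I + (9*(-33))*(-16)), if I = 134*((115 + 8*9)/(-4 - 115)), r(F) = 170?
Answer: 205458770/7 ≈ 2.9351e+7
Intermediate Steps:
I = -1474/7 (I = 134*((115 + 72)/(-119)) = 134*(187*(-1/119)) = 134*(-11/7) = -1474/7 ≈ -210.57)
((-111*(-56) + 77) + r(121))*(I + (9*(-33))*(-16)) = ((-111*(-56) + 77) + 170)*(-1474/7 + (9*(-33))*(-16)) = ((6216 + 77) + 170)*(-1474/7 - 297*(-16)) = (6293 + 170)*(-1474/7 + 4752) = 6463*(31790/7) = 205458770/7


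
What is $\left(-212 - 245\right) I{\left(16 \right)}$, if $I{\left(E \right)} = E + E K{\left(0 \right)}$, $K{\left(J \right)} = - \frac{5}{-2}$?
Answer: $-25592$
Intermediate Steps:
$K{\left(J \right)} = \frac{5}{2}$ ($K{\left(J \right)} = \left(-5\right) \left(- \frac{1}{2}\right) = \frac{5}{2}$)
$I{\left(E \right)} = \frac{7 E}{2}$ ($I{\left(E \right)} = E + E \frac{5}{2} = E + \frac{5 E}{2} = \frac{7 E}{2}$)
$\left(-212 - 245\right) I{\left(16 \right)} = \left(-212 - 245\right) \frac{7}{2} \cdot 16 = \left(-457\right) 56 = -25592$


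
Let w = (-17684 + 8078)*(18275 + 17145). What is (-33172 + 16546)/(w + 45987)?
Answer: 5542/113399511 ≈ 4.8871e-5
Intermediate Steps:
w = -340244520 (w = -9606*35420 = -340244520)
(-33172 + 16546)/(w + 45987) = (-33172 + 16546)/(-340244520 + 45987) = -16626/(-340198533) = -16626*(-1/340198533) = 5542/113399511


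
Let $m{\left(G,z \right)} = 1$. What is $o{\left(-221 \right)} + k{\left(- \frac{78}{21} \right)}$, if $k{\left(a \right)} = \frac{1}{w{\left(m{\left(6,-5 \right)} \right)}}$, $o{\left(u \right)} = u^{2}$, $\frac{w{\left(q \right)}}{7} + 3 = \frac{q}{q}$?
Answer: $\frac{683773}{14} \approx 48841.0$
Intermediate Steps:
$w{\left(q \right)} = -14$ ($w{\left(q \right)} = -21 + 7 \frac{q}{q} = -21 + 7 \cdot 1 = -21 + 7 = -14$)
$k{\left(a \right)} = - \frac{1}{14}$ ($k{\left(a \right)} = \frac{1}{-14} = - \frac{1}{14}$)
$o{\left(-221 \right)} + k{\left(- \frac{78}{21} \right)} = \left(-221\right)^{2} - \frac{1}{14} = 48841 - \frac{1}{14} = \frac{683773}{14}$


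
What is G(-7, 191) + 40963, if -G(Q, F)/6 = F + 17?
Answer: 39715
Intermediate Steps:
G(Q, F) = -102 - 6*F (G(Q, F) = -6*(F + 17) = -6*(17 + F) = -102 - 6*F)
G(-7, 191) + 40963 = (-102 - 6*191) + 40963 = (-102 - 1146) + 40963 = -1248 + 40963 = 39715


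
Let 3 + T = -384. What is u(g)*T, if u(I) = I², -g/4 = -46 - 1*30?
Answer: -35764992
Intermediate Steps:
g = 304 (g = -4*(-46 - 1*30) = -4*(-46 - 30) = -4*(-76) = 304)
T = -387 (T = -3 - 384 = -387)
u(g)*T = 304²*(-387) = 92416*(-387) = -35764992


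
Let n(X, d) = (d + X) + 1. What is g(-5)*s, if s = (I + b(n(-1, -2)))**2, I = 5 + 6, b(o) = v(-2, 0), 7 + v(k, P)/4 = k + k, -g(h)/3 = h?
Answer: 16335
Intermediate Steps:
g(h) = -3*h
n(X, d) = 1 + X + d (n(X, d) = (X + d) + 1 = 1 + X + d)
v(k, P) = -28 + 8*k (v(k, P) = -28 + 4*(k + k) = -28 + 4*(2*k) = -28 + 8*k)
b(o) = -44 (b(o) = -28 + 8*(-2) = -28 - 16 = -44)
I = 11
s = 1089 (s = (11 - 44)**2 = (-33)**2 = 1089)
g(-5)*s = -3*(-5)*1089 = 15*1089 = 16335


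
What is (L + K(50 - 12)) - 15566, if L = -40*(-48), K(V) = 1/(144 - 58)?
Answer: -1173555/86 ≈ -13646.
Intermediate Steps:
K(V) = 1/86
L = 1920
(L + K(50 - 12)) - 15566 = (1920 + 1/86) - 15566 = 165121/86 - 15566 = -1173555/86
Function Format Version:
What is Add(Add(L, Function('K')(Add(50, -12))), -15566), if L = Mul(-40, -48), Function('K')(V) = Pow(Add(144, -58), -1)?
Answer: Rational(-1173555, 86) ≈ -13646.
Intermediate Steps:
Function('K')(V) = Rational(1, 86) (Function('K')(V) = Pow(86, -1) = Rational(1, 86))
L = 1920
Add(Add(L, Function('K')(Add(50, -12))), -15566) = Add(Add(1920, Rational(1, 86)), -15566) = Add(Rational(165121, 86), -15566) = Rational(-1173555, 86)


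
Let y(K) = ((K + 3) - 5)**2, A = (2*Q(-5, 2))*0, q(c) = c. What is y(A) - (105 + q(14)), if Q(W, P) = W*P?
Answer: -115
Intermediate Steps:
Q(W, P) = P*W
A = 0 (A = (2*(2*(-5)))*0 = (2*(-10))*0 = -20*0 = 0)
y(K) = (-2 + K)**2 (y(K) = ((3 + K) - 5)**2 = (-2 + K)**2)
y(A) - (105 + q(14)) = (-2 + 0)**2 - (105 + 14) = (-2)**2 - 1*119 = 4 - 119 = -115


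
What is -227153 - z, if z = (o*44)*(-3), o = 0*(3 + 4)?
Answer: -227153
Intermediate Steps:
o = 0 (o = 0*7 = 0)
z = 0 (z = (0*44)*(-3) = 0*(-3) = 0)
-227153 - z = -227153 - 1*0 = -227153 + 0 = -227153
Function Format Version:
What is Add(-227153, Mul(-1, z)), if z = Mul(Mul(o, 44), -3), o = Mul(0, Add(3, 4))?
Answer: -227153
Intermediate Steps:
o = 0 (o = Mul(0, 7) = 0)
z = 0 (z = Mul(Mul(0, 44), -3) = Mul(0, -3) = 0)
Add(-227153, Mul(-1, z)) = Add(-227153, Mul(-1, 0)) = Add(-227153, 0) = -227153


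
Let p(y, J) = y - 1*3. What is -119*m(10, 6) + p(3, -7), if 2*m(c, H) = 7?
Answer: -833/2 ≈ -416.50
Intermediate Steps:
p(y, J) = -3 + y (p(y, J) = y - 3 = -3 + y)
m(c, H) = 7/2 (m(c, H) = (1/2)*7 = 7/2)
-119*m(10, 6) + p(3, -7) = -119*7/2 + (-3 + 3) = -833/2 + 0 = -833/2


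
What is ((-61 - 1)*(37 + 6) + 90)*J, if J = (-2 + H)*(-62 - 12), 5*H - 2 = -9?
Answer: -3240608/5 ≈ -6.4812e+5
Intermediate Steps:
H = -7/5 (H = 2/5 + (1/5)*(-9) = 2/5 - 9/5 = -7/5 ≈ -1.4000)
J = 1258/5 (J = (-2 - 7/5)*(-62 - 12) = -17/5*(-74) = 1258/5 ≈ 251.60)
((-61 - 1)*(37 + 6) + 90)*J = ((-61 - 1)*(37 + 6) + 90)*(1258/5) = (-62*43 + 90)*(1258/5) = (-2666 + 90)*(1258/5) = -2576*1258/5 = -3240608/5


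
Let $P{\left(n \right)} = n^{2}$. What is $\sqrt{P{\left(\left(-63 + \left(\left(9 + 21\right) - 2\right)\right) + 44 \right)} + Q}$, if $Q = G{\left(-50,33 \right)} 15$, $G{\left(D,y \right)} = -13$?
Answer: $i \sqrt{114} \approx 10.677 i$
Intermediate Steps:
$Q = -195$ ($Q = \left(-13\right) 15 = -195$)
$\sqrt{P{\left(\left(-63 + \left(\left(9 + 21\right) - 2\right)\right) + 44 \right)} + Q} = \sqrt{\left(\left(-63 + \left(\left(9 + 21\right) - 2\right)\right) + 44\right)^{2} - 195} = \sqrt{\left(\left(-63 + \left(30 - 2\right)\right) + 44\right)^{2} - 195} = \sqrt{\left(\left(-63 + 28\right) + 44\right)^{2} - 195} = \sqrt{\left(-35 + 44\right)^{2} - 195} = \sqrt{9^{2} - 195} = \sqrt{81 - 195} = \sqrt{-114} = i \sqrt{114}$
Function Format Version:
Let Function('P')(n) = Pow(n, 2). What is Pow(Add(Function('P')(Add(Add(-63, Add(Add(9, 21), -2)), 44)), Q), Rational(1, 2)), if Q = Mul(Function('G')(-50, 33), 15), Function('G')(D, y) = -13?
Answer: Mul(I, Pow(114, Rational(1, 2))) ≈ Mul(10.677, I)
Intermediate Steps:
Q = -195 (Q = Mul(-13, 15) = -195)
Pow(Add(Function('P')(Add(Add(-63, Add(Add(9, 21), -2)), 44)), Q), Rational(1, 2)) = Pow(Add(Pow(Add(Add(-63, Add(Add(9, 21), -2)), 44), 2), -195), Rational(1, 2)) = Pow(Add(Pow(Add(Add(-63, Add(30, -2)), 44), 2), -195), Rational(1, 2)) = Pow(Add(Pow(Add(Add(-63, 28), 44), 2), -195), Rational(1, 2)) = Pow(Add(Pow(Add(-35, 44), 2), -195), Rational(1, 2)) = Pow(Add(Pow(9, 2), -195), Rational(1, 2)) = Pow(Add(81, -195), Rational(1, 2)) = Pow(-114, Rational(1, 2)) = Mul(I, Pow(114, Rational(1, 2)))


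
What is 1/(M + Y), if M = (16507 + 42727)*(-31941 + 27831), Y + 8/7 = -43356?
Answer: -7/1704465680 ≈ -4.1069e-9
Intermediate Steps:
Y = -303500/7 (Y = -8/7 - 43356 = -303500/7 ≈ -43357.)
M = -243451740 (M = 59234*(-4110) = -243451740)
1/(M + Y) = 1/(-243451740 - 303500/7) = 1/(-1704465680/7) = -7/1704465680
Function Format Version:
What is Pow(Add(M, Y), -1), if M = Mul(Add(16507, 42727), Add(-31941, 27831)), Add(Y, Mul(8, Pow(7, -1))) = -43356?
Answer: Rational(-7, 1704465680) ≈ -4.1069e-9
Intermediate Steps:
Y = Rational(-303500, 7) (Y = Add(Rational(-8, 7), -43356) = Rational(-303500, 7) ≈ -43357.)
M = -243451740 (M = Mul(59234, -4110) = -243451740)
Pow(Add(M, Y), -1) = Pow(Add(-243451740, Rational(-303500, 7)), -1) = Pow(Rational(-1704465680, 7), -1) = Rational(-7, 1704465680)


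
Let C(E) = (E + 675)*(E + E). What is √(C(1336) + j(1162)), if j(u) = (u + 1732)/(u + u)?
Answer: √7255391989062/1162 ≈ 2318.1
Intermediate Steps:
j(u) = (1732 + u)/(2*u) (j(u) = (1732 + u)/((2*u)) = (1732 + u)*(1/(2*u)) = (1732 + u)/(2*u))
C(E) = 2*E*(675 + E) (C(E) = (675 + E)*(2*E) = 2*E*(675 + E))
√(C(1336) + j(1162)) = √(2*1336*(675 + 1336) + (½)*(1732 + 1162)/1162) = √(2*1336*2011 + (½)*(1/1162)*2894) = √(5373392 + 1447/1162) = √(6243882951/1162) = √7255391989062/1162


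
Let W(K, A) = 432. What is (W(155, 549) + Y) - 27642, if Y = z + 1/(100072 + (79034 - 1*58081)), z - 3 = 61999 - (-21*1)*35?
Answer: 4299655176/121025 ≈ 35527.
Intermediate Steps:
z = 62737 (z = 3 + (61999 - (-21*1)*35) = 3 + (61999 - (-21)*35) = 3 + (61999 - 1*(-735)) = 3 + (61999 + 735) = 3 + 62734 = 62737)
Y = 7592745426/121025 (Y = 62737 + 1/(100072 + (79034 - 1*58081)) = 62737 + 1/(100072 + (79034 - 58081)) = 62737 + 1/(100072 + 20953) = 62737 + 1/121025 = 7592745426/121025 ≈ 62737.)
(W(155, 549) + Y) - 27642 = (432 + 7592745426/121025) - 27642 = 7645028226/121025 - 27642 = 4299655176/121025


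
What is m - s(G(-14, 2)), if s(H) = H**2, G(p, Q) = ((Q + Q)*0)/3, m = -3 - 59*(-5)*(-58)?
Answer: -17113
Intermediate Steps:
m = -17113 (m = -3 + 295*(-58) = -3 - 17110 = -17113)
G(p, Q) = 0 (G(p, Q) = ((2*Q)*0)*(1/3) = 0*(1/3) = 0)
m - s(G(-14, 2)) = -17113 - 1*0**2 = -17113 - 1*0 = -17113 + 0 = -17113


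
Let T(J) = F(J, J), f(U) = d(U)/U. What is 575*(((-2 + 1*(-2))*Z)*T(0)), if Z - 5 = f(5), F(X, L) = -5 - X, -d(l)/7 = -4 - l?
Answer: 202400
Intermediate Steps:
d(l) = 28 + 7*l (d(l) = -7*(-4 - l) = 28 + 7*l)
f(U) = (28 + 7*U)/U
Z = 88/5 (Z = 5 + (7 + 28/5) = 5 + 63/5 = 88/5 ≈ 17.600)
T(J) = -5 - J
575*(((-2 + 1*(-2))*Z)*T(0)) = 575*(((-2 + 1*(-2))*(88/5))*(-5 - 1*0)) = 575*(((-2 - 2)*(88/5))*(-5 + 0)) = 575*(-4*88/5*(-5)) = 575*(-352/5*(-5)) = 575*352 = 202400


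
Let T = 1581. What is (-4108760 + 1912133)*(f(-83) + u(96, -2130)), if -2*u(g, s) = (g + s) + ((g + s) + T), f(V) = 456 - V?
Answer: -7830975255/2 ≈ -3.9155e+9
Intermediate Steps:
u(g, s) = -1581/2 - g - s (u(g, s) = -((g + s) + ((g + s) + 1581))/2 = -((g + s) + (1581 + g + s))/2 = -(1581 + 2*g + 2*s)/2 = -1581/2 - g - s)
(-4108760 + 1912133)*(f(-83) + u(96, -2130)) = (-4108760 + 1912133)*((456 - 1*(-83)) + (-1581/2 - 1*96 - 1*(-2130))) = -2196627*((456 + 83) + (-1581/2 - 96 + 2130)) = -2196627*(539 + 2487/2) = -2196627*3565/2 = -7830975255/2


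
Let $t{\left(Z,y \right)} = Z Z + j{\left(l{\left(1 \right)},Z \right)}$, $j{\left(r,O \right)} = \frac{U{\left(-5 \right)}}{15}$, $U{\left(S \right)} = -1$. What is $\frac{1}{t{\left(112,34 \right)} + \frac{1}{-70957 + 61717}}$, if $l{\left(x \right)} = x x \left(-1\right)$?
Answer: $\frac{9240}{115905943} \approx 7.972 \cdot 10^{-5}$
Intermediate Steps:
$l{\left(x \right)} = - x^{2}$ ($l{\left(x \right)} = x \left(- x\right) = - x^{2}$)
$j{\left(r,O \right)} = - \frac{1}{15}$
$t{\left(Z,y \right)} = - \frac{1}{15} + Z^{2}$ ($t{\left(Z,y \right)} = Z Z - \frac{1}{15} = Z^{2} - \frac{1}{15} = - \frac{1}{15} + Z^{2}$)
$\frac{1}{t{\left(112,34 \right)} + \frac{1}{-70957 + 61717}} = \frac{1}{\left(- \frac{1}{15} + 112^{2}\right) + \frac{1}{-70957 + 61717}} = \frac{1}{\left(- \frac{1}{15} + 12544\right) + \frac{1}{-9240}} = \frac{1}{\frac{188159}{15} - \frac{1}{9240}} = \frac{1}{\frac{115905943}{9240}} = \frac{9240}{115905943}$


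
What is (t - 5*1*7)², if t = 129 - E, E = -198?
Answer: 85264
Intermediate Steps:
t = 327 (t = 129 - 1*(-198) = 129 + 198 = 327)
(t - 5*1*7)² = (327 - 5*1*7)² = (327 - 5*7)² = (327 - 35)² = 292² = 85264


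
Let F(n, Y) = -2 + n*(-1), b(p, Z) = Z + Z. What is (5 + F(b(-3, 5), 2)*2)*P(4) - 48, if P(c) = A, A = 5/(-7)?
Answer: -241/7 ≈ -34.429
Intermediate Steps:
b(p, Z) = 2*Z
F(n, Y) = -2 - n
A = -5/7 (A = 5*(-⅐) = -5/7 ≈ -0.71429)
P(c) = -5/7
(5 + F(b(-3, 5), 2)*2)*P(4) - 48 = (5 + (-2 - 2*5)*2)*(-5/7) - 48 = (5 + (-2 - 1*10)*2)*(-5/7) - 48 = (5 + (-2 - 10)*2)*(-5/7) - 48 = (5 - 12*2)*(-5/7) - 48 = (5 - 24)*(-5/7) - 48 = -19*(-5/7) - 48 = 95/7 - 48 = -241/7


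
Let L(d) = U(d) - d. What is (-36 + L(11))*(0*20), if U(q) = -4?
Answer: 0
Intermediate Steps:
L(d) = -4 - d
(-36 + L(11))*(0*20) = (-36 + (-4 - 1*11))*(0*20) = (-36 + (-4 - 11))*0 = (-36 - 15)*0 = -51*0 = 0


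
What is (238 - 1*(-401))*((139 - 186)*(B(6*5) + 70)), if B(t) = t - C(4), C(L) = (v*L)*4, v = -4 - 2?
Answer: -5886468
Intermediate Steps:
v = -6
C(L) = -24*L (C(L) = -6*L*4 = -24*L)
B(t) = 96 + t (B(t) = t - (-24)*4 = t - 1*(-96) = t + 96 = 96 + t)
(238 - 1*(-401))*((139 - 186)*(B(6*5) + 70)) = (238 - 1*(-401))*((139 - 186)*((96 + 6*5) + 70)) = (238 + 401)*(-47*((96 + 30) + 70)) = 639*(-47*(126 + 70)) = 639*(-47*196) = 639*(-9212) = -5886468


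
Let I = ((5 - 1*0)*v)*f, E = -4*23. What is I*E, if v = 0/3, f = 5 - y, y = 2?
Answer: 0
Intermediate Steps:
f = 3 (f = 5 - 1*2 = 5 - 2 = 3)
v = 0 (v = 0*(⅓) = 0)
E = -92
I = 0 (I = ((5 - 1*0)*0)*3 = ((5 + 0)*0)*3 = (5*0)*3 = 0*3 = 0)
I*E = 0*(-92) = 0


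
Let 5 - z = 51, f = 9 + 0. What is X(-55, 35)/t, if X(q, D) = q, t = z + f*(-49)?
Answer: 55/487 ≈ 0.11294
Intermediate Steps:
f = 9
z = -46 (z = 5 - 1*51 = 5 - 51 = -46)
t = -487 (t = -46 + 9*(-49) = -46 - 441 = -487)
X(-55, 35)/t = -55/(-487) = -55*(-1/487) = 55/487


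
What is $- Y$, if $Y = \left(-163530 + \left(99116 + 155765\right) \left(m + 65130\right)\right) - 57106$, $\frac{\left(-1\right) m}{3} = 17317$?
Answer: $-3358856063$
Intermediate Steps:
$m = -51951$ ($m = \left(-3\right) 17317 = -51951$)
$Y = 3358856063$ ($Y = \left(-163530 + \left(99116 + 155765\right) \left(-51951 + 65130\right)\right) - 57106 = \left(-163530 + 254881 \cdot 13179\right) - 57106 = \left(-163530 + 3359076699\right) - 57106 = 3358913169 - 57106 = 3358856063$)
$- Y = \left(-1\right) 3358856063 = -3358856063$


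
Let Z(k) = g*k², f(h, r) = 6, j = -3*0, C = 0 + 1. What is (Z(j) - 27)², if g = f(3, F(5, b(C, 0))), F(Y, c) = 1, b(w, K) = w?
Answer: 729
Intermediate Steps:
C = 1
j = 0
g = 6
Z(k) = 6*k²
(Z(j) - 27)² = (6*0² - 27)² = (6*0 - 27)² = (0 - 27)² = (-27)² = 729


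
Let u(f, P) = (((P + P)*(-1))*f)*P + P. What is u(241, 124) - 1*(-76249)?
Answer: -7334859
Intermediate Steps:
u(f, P) = P - 2*f*P² (u(f, P) = (((2*P)*(-1))*f)*P + P = ((-2*P)*f)*P + P = (-2*P*f)*P + P = -2*f*P² + P = P - 2*f*P²)
u(241, 124) - 1*(-76249) = 124*(1 - 2*124*241) - 1*(-76249) = 124*(1 - 59768) + 76249 = 124*(-59767) + 76249 = -7411108 + 76249 = -7334859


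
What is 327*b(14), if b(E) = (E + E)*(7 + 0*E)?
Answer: 64092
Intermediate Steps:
b(E) = 14*E (b(E) = (2*E)*(7 + 0) = (2*E)*7 = 14*E)
327*b(14) = 327*(14*14) = 327*196 = 64092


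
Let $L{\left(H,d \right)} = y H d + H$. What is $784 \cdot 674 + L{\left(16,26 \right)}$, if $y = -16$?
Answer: $521776$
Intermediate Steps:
$L{\left(H,d \right)} = H - 16 H d$ ($L{\left(H,d \right)} = - 16 H d + H = H - 16 H d$)
$784 \cdot 674 + L{\left(16,26 \right)} = 784 \cdot 674 + 16 \left(1 - 416\right) = 528416 + 16 \left(1 - 416\right) = 528416 + 16 \left(-415\right) = 528416 - 6640 = 521776$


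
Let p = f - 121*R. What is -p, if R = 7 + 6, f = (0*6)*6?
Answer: 1573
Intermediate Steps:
f = 0 (f = 0*6 = 0)
R = 13
p = -1573 (p = 0 - 121*13 = 0 - 1573 = -1573)
-p = -1*(-1573) = 1573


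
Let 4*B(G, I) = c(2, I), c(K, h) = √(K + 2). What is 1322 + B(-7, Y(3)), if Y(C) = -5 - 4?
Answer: 2645/2 ≈ 1322.5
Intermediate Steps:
Y(C) = -9
c(K, h) = √(2 + K)
B(G, I) = ½ (B(G, I) = √(2 + 2)/4 = √4/4 = (¼)*2 = ½)
1322 + B(-7, Y(3)) = 1322 + ½ = 2645/2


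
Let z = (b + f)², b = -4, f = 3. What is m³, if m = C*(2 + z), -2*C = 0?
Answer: 0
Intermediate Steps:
C = 0 (C = -½*0 = 0)
z = 1 (z = (-4 + 3)² = (-1)² = 1)
m = 0 (m = 0*(2 + 1) = 0*3 = 0)
m³ = 0³ = 0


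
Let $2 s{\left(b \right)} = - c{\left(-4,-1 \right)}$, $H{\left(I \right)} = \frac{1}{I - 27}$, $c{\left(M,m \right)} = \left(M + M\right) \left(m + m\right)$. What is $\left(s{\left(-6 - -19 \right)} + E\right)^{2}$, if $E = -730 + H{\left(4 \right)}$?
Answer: $\frac{288150625}{529} \approx 5.4471 \cdot 10^{5}$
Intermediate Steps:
$c{\left(M,m \right)} = 4 M m$ ($c{\left(M,m \right)} = 2 M 2 m = 4 M m$)
$H{\left(I \right)} = \frac{1}{-27 + I}$
$E = - \frac{16791}{23}$ ($E = -730 + \frac{1}{-27 + 4} = -730 + \frac{1}{-23} = -730 - \frac{1}{23} = - \frac{16791}{23} \approx -730.04$)
$s{\left(b \right)} = -8$ ($s{\left(b \right)} = \frac{\left(-1\right) 4 \left(-4\right) \left(-1\right)}{2} = \frac{\left(-1\right) 16}{2} = \frac{1}{2} \left(-16\right) = -8$)
$\left(s{\left(-6 - -19 \right)} + E\right)^{2} = \left(-8 - \frac{16791}{23}\right)^{2} = \left(- \frac{16975}{23}\right)^{2} = \frac{288150625}{529}$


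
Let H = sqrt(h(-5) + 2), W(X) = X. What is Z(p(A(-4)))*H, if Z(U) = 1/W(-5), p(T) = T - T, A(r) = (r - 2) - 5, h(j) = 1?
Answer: -sqrt(3)/5 ≈ -0.34641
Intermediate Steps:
A(r) = -7 + r (A(r) = (-2 + r) - 5 = -7 + r)
p(T) = 0
Z(U) = -1/5 (Z(U) = 1/(-5) = -1/5)
H = sqrt(3) (H = sqrt(1 + 2) = sqrt(3) ≈ 1.7320)
Z(p(A(-4)))*H = -sqrt(3)/5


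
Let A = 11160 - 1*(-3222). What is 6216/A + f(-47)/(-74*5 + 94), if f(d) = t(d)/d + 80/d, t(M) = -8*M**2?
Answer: -50938/55131 ≈ -0.92394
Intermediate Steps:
f(d) = -8*d + 80/d (f(d) = (-8*d**2)/d + 80/d = -8*d + 80/d)
A = 14382 (A = 11160 + 3222 = 14382)
6216/A + f(-47)/(-74*5 + 94) = 6216/14382 + (-8*(-47) + 80/(-47))/(-74*5 + 94) = 6216*(1/14382) + (376 + 80*(-1/47))/(-370 + 94) = 1036/2397 + (376 - 80/47)/(-276) = 1036/2397 + (17592/47)*(-1/276) = 1036/2397 - 1466/1081 = -50938/55131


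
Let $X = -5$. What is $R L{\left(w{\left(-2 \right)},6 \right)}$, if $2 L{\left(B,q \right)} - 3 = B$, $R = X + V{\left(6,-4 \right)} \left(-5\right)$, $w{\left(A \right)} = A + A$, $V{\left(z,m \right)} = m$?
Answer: $- \frac{15}{2} \approx -7.5$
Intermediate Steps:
$w{\left(A \right)} = 2 A$
$R = 15$ ($R = -5 - -20 = -5 + 20 = 15$)
$L{\left(B,q \right)} = \frac{3}{2} + \frac{B}{2}$
$R L{\left(w{\left(-2 \right)},6 \right)} = 15 \left(\frac{3}{2} + \frac{2 \left(-2\right)}{2}\right) = 15 \left(\frac{3}{2} + \frac{1}{2} \left(-4\right)\right) = 15 \left(\frac{3}{2} - 2\right) = 15 \left(- \frac{1}{2}\right) = - \frac{15}{2}$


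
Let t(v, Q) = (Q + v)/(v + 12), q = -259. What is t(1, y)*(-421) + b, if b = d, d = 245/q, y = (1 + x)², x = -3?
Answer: -78340/481 ≈ -162.87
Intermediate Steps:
y = 4 (y = (1 - 3)² = (-2)² = 4)
t(v, Q) = (Q + v)/(12 + v)
d = -35/37 (d = 245/(-259) = 245*(-1/259) = -35/37 ≈ -0.94595)
b = -35/37 ≈ -0.94595
t(1, y)*(-421) + b = ((4 + 1)/(12 + 1))*(-421) - 35/37 = (5/13)*(-421) - 35/37 = -2105/13 - 35/37 = -78340/481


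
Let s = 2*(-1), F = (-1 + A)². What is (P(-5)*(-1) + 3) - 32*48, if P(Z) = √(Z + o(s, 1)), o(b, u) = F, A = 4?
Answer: -1535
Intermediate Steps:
F = 9 (F = (-1 + 4)² = 3² = 9)
s = -2
o(b, u) = 9
P(Z) = √(9 + Z) (P(Z) = √(Z + 9) = √(9 + Z))
(P(-5)*(-1) + 3) - 32*48 = (√(9 - 5)*(-1) + 3) - 32*48 = (√4*(-1) + 3) - 1536 = (2*(-1) + 3) - 1536 = (-2 + 3) - 1536 = 1 - 1536 = -1535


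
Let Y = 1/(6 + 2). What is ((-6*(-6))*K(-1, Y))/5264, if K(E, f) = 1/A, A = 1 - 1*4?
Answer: -3/1316 ≈ -0.0022796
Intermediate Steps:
Y = ⅛ (Y = 1/8 = ⅛ ≈ 0.12500)
A = -3 (A = 1 - 4 = -3)
K(E, f) = -⅓ (K(E, f) = 1/(-3) = -⅓)
((-6*(-6))*K(-1, Y))/5264 = (-6*(-6)*(-⅓))/5264 = (36*(-⅓))*(1/5264) = -12*1/5264 = -3/1316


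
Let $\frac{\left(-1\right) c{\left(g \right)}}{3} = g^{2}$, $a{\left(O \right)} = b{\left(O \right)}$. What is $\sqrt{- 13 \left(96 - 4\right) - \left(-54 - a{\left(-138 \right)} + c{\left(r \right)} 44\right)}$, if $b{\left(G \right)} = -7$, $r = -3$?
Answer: $\sqrt{39} \approx 6.245$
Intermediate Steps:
$a{\left(O \right)} = -7$
$c{\left(g \right)} = - 3 g^{2}$
$\sqrt{- 13 \left(96 - 4\right) - \left(-54 - a{\left(-138 \right)} + c{\left(r \right)} 44\right)} = \sqrt{- 13 \left(96 - 4\right) - \left(-47 + - 3 \left(-3\right)^{2} \cdot 44\right)} = \sqrt{\left(-13\right) 92 - \left(-47 + \left(-3\right) 9 \cdot 44\right)} = \sqrt{-1196 - \left(-47 - 1188\right)} = \sqrt{-1196 - -1235} = \sqrt{-1196 + \left(-7 + 1242\right)} = \sqrt{-1196 + 1235} = \sqrt{39}$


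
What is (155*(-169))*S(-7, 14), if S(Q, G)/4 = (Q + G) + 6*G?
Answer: -9534980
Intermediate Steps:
S(Q, G) = 4*Q + 28*G (S(Q, G) = 4*((Q + G) + 6*G) = 4*((G + Q) + 6*G) = 4*(Q + 7*G) = 4*Q + 28*G)
(155*(-169))*S(-7, 14) = (155*(-169))*(4*(-7) + 28*14) = -26195*(-28 + 392) = -26195*364 = -9534980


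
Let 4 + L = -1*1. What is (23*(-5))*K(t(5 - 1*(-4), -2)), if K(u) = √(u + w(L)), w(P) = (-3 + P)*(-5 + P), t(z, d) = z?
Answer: -115*√89 ≈ -1084.9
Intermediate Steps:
L = -5 (L = -4 - 1*1 = -4 - 1 = -5)
w(P) = (-5 + P)*(-3 + P)
K(u) = √(80 + u) (K(u) = √(u + (15 + (-5)² - 8*(-5))) = √(u + (15 + 25 + 40)) = √(u + 80) = √(80 + u))
(23*(-5))*K(t(5 - 1*(-4), -2)) = (23*(-5))*√(80 + (5 - 1*(-4))) = -115*√(80 + (5 + 4)) = -115*√(80 + 9) = -115*√89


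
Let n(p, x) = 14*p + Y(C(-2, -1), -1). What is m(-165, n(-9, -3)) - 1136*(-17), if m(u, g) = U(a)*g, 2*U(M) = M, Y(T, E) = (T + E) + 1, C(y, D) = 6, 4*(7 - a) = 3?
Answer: 18937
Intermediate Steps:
a = 25/4 (a = 7 - 1/4*3 = 7 - 3/4 = 25/4 ≈ 6.2500)
Y(T, E) = 1 + E + T (Y(T, E) = (E + T) + 1 = 1 + E + T)
U(M) = M/2
n(p, x) = 6 + 14*p (n(p, x) = 14*p + (1 - 1 + 6) = 14*p + 6 = 6 + 14*p)
m(u, g) = 25*g/8 (m(u, g) = ((1/2)*(25/4))*g = 25*g/8)
m(-165, n(-9, -3)) - 1136*(-17) = 25*(6 + 14*(-9))/8 - 1136*(-17) = 25*(6 - 126)/8 - 1*(-19312) = (25/8)*(-120) + 19312 = -375 + 19312 = 18937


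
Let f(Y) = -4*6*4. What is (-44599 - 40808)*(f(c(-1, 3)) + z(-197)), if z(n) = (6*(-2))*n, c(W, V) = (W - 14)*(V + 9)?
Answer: -193703076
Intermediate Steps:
c(W, V) = (-14 + W)*(9 + V)
z(n) = -12*n
f(Y) = -96 (f(Y) = -24*4 = -96)
(-44599 - 40808)*(f(c(-1, 3)) + z(-197)) = (-44599 - 40808)*(-96 - 12*(-197)) = -85407*(-96 + 2364) = -85407*2268 = -193703076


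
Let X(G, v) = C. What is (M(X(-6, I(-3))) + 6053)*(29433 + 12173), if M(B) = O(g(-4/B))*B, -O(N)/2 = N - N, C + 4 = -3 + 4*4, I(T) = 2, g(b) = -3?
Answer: 251841118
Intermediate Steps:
C = 9 (C = -4 + (-3 + 4*4) = -4 + (-3 + 16) = -4 + 13 = 9)
O(N) = 0 (O(N) = -2*(N - N) = -2*0 = 0)
X(G, v) = 9
M(B) = 0 (M(B) = 0*B = 0)
(M(X(-6, I(-3))) + 6053)*(29433 + 12173) = (0 + 6053)*(29433 + 12173) = 6053*41606 = 251841118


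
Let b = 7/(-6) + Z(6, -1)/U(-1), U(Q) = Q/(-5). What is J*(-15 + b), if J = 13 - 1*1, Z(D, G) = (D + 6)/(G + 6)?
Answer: -50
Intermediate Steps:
Z(D, G) = (6 + D)/(6 + G)
U(Q) = -Q/5 (U(Q) = Q*(-1/5) = -Q/5)
J = 12 (J = 13 - 1 = 12)
b = 65/6 (b = 7/(-6) + ((6 + 6)/(6 - 1))/((-1/5*(-1))) = 7*(-1/6) + (12/5)/(1/5) = -7/6 + ((1/5)*12)*5 = -7/6 + (12/5)*5 = -7/6 + 12 = 65/6 ≈ 10.833)
J*(-15 + b) = 12*(-15 + 65/6) = 12*(-25/6) = -50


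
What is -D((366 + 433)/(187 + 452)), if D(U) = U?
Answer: -799/639 ≈ -1.2504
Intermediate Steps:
-D((366 + 433)/(187 + 452)) = -(366 + 433)/(187 + 452) = -799/639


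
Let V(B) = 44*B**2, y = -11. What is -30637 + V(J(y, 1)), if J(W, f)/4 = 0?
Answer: -30637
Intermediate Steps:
J(W, f) = 0 (J(W, f) = 4*0 = 0)
-30637 + V(J(y, 1)) = -30637 + 44*0**2 = -30637 + 44*0 = -30637 + 0 = -30637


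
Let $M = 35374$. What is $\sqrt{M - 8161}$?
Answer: $\sqrt{27213} \approx 164.96$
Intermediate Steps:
$\sqrt{M - 8161} = \sqrt{35374 - 8161} = \sqrt{27213}$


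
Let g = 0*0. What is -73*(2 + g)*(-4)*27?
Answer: 15768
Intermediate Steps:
g = 0
-73*(2 + g)*(-4)*27 = -73*(2 + 0)*(-4)*27 = -146*(-4)*27 = -73*(-8)*27 = 584*27 = 15768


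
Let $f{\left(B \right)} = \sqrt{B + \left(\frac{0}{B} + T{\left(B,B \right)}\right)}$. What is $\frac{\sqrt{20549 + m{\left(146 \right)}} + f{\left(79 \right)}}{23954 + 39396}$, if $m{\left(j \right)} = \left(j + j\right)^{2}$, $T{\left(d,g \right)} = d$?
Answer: $\frac{\sqrt{158}}{63350} + \frac{3 \sqrt{11757}}{63350} \approx 0.0053332$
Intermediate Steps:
$m{\left(j \right)} = 4 j^{2}$ ($m{\left(j \right)} = \left(2 j\right)^{2} = 4 j^{2}$)
$f{\left(B \right)} = \sqrt{2} \sqrt{B}$ ($f{\left(B \right)} = \sqrt{B + \left(\frac{0}{B} + B\right)} = \sqrt{B + \left(0 + B\right)} = \sqrt{B + B} = \sqrt{2 B} = \sqrt{2} \sqrt{B}$)
$\frac{\sqrt{20549 + m{\left(146 \right)}} + f{\left(79 \right)}}{23954 + 39396} = \frac{\sqrt{20549 + 4 \cdot 146^{2}} + \sqrt{2} \sqrt{79}}{23954 + 39396} = \frac{\sqrt{20549 + 4 \cdot 21316} + \sqrt{158}}{63350} = \left(\sqrt{20549 + 85264} + \sqrt{158}\right) \frac{1}{63350} = \left(\sqrt{105813} + \sqrt{158}\right) \frac{1}{63350} = \left(3 \sqrt{11757} + \sqrt{158}\right) \frac{1}{63350} = \left(\sqrt{158} + 3 \sqrt{11757}\right) \frac{1}{63350} = \frac{\sqrt{158}}{63350} + \frac{3 \sqrt{11757}}{63350}$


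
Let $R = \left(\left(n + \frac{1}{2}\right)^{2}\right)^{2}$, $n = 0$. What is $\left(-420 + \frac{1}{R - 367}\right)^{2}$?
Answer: $\frac{6080347178896}{34468641} \approx 1.764 \cdot 10^{5}$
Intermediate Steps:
$R = \frac{1}{16}$ ($R = \left(\left(0 + \frac{1}{2}\right)^{2}\right)^{2} = \left(\left(\frac{1}{2}\right)^{2}\right)^{2} = \left(\frac{1}{4}\right)^{2} = \frac{1}{16} \approx 0.0625$)
$\left(-420 + \frac{1}{R - 367}\right)^{2} = \left(-420 + \frac{1}{\frac{1}{16} - 367}\right)^{2} = \left(-420 + \frac{1}{- \frac{5871}{16}}\right)^{2} = \left(-420 - \frac{16}{5871}\right)^{2} = \left(- \frac{2465836}{5871}\right)^{2} = \frac{6080347178896}{34468641}$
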